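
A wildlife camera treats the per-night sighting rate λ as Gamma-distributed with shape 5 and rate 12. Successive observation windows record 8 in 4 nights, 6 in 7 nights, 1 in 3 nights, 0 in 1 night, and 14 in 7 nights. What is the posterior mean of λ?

1

Total count: 8 + 6 + 1 + 0 + 14 = 29.
Total exposure: 4 + 7 + 3 + 1 + 7 = 22 nights.
The Gamma prior is conjugate for the Poisson rate, so λ | data ~ Gamma(5+29, 12+22) = Gamma(34, 34).
Posterior mean = α'/β' = 34/34 = 1.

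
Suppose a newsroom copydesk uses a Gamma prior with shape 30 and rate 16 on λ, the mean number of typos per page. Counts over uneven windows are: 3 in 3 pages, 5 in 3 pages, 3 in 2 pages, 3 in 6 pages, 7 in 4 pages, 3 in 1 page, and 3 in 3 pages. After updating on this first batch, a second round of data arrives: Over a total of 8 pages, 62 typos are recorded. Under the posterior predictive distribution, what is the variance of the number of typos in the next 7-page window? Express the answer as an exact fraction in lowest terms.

44149/2116

Total count: 3 + 5 + 3 + 3 + 7 + 3 + 3 = 27.
Total exposure: 3 + 3 + 2 + 6 + 4 + 1 + 3 = 22 pages.
After the first batch: Gamma(30 + 27, 16 + 22) = Gamma(57, 38).
Total count 62 over total exposure 8 pages.
After the second batch: Gamma(57 + 62, 38 + 8) = Gamma(119, 46).
The posterior predictive for a window of length T is Negative Binomial with variance T·α'·(β'+T)/β'² = 7·119·53/2116 = 44149/2116.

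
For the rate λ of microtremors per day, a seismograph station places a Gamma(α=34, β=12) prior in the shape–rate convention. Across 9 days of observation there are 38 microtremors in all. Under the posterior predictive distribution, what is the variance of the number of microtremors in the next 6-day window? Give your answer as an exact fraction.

Total count 38 over total exposure 9 days.
The Gamma prior is conjugate for the Poisson rate, so λ | data ~ Gamma(34+38, 12+9) = Gamma(72, 21).
The posterior predictive for a window of length T is Negative Binomial with variance T·α'·(β'+T)/β'² = 6·72·27/441 = 1296/49.

1296/49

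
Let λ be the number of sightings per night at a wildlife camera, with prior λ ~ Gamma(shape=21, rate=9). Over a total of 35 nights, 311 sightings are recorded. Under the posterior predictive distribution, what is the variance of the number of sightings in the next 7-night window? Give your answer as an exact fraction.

29631/484

Total count 311 over total exposure 35 nights.
Conjugate update: add total count to the shape and total exposure to the rate, giving Gamma(332, 44).
The posterior predictive for a window of length T is Negative Binomial with variance T·α'·(β'+T)/β'² = 7·332·51/1936 = 29631/484.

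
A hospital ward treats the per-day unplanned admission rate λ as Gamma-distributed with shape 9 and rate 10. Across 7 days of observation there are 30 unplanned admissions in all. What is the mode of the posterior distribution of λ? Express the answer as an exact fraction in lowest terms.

38/17

Total count 30 over total exposure 7 days.
By Gamma–Poisson conjugacy, the posterior is Gamma(α + Σx, β + Σt) = Gamma(9 + 30, 10 + 7) = Gamma(39, 17).
Posterior mode = (α'−1)/β' = 38/17.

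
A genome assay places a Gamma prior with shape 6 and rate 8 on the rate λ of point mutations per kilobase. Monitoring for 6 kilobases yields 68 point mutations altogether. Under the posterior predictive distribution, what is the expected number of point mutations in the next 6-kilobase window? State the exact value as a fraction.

222/7

Total count 68 over total exposure 6 kilobases.
The Gamma prior is conjugate for the Poisson rate, so λ | data ~ Gamma(6+68, 8+6) = Gamma(74, 14).
Predictive mean over a 6-kilobase window = T·E[λ|data] = 6·74/14 = 222/7.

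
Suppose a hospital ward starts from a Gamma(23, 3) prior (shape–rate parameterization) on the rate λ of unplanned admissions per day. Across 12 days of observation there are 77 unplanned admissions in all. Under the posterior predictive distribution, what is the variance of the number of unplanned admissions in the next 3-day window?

Total count 77 over total exposure 12 days.
By Gamma–Poisson conjugacy, the posterior is Gamma(α + Σx, β + Σt) = Gamma(23 + 77, 3 + 12) = Gamma(100, 15).
The posterior predictive for a window of length T is Negative Binomial with variance T·α'·(β'+T)/β'² = 3·100·18/225 = 24.

24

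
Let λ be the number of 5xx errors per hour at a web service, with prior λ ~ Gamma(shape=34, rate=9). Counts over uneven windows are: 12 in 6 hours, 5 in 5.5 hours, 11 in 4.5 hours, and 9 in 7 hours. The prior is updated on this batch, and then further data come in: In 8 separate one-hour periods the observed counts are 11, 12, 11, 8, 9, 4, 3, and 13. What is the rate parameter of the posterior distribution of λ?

Total count: 12 + 5 + 11 + 9 = 37.
Total exposure: 6 + 5.5 + 4.5 + 7 = 23 hours.
After the first batch: Gamma(34 + 37, 9 + 23) = Gamma(71, 32).
Total count: 11 + 12 + 11 + 8 + 9 + 4 + 3 + 13 = 71.
Total exposure: 8 hours.
After the second batch: Gamma(71 + 71, 32 + 8) = Gamma(142, 40).

40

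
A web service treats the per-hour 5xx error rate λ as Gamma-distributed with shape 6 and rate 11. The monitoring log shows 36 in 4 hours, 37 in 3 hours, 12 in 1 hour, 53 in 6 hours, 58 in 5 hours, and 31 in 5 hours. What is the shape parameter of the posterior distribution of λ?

Total count: 36 + 37 + 12 + 53 + 58 + 31 = 227.
Total exposure: 4 + 3 + 1 + 6 + 5 + 5 = 24 hours.
Posterior: α' = 6 + 227 = 233, β' = 11 + 24 = 35.

233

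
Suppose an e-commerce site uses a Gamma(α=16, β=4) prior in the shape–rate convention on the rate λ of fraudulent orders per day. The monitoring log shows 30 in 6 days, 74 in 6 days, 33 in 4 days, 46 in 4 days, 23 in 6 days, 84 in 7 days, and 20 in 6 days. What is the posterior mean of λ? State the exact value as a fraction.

326/43

Total count: 30 + 74 + 33 + 46 + 23 + 84 + 20 = 310.
Total exposure: 6 + 6 + 4 + 4 + 6 + 7 + 6 = 39 days.
The Gamma prior is conjugate for the Poisson rate, so λ | data ~ Gamma(16+310, 4+39) = Gamma(326, 43).
Posterior mean = α'/β' = 326/43.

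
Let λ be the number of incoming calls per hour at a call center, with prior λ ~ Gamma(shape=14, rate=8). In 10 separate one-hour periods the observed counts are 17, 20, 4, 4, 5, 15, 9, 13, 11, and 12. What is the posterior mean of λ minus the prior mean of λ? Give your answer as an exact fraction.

Total count: 17 + 20 + 4 + 4 + 5 + 15 + 9 + 13 + 11 + 12 = 110.
Total exposure: 10 hours.
Conjugate update: add total count to the shape and total exposure to the rate, giving Gamma(124, 18).
Posterior mean = 124/18 = 62/9; prior mean = 14/8 = 7/4. Difference = 62/9 − 7/4 = 185/36.

185/36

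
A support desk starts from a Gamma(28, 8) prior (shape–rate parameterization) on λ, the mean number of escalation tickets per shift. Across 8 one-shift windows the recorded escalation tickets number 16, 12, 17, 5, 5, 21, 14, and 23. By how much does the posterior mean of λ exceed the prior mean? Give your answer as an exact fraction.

Total count: 16 + 12 + 17 + 5 + 5 + 21 + 14 + 23 = 113.
Total exposure: 8 shifts.
Gamma(α, β) with Poisson data over total exposure Σt gives posterior Gamma(α+Σx, β+Σt) = Gamma(141, 16).
Posterior mean = 141/16 = 141/16; prior mean = 28/8 = 7/2. Difference = 141/16 − 7/2 = 85/16.

85/16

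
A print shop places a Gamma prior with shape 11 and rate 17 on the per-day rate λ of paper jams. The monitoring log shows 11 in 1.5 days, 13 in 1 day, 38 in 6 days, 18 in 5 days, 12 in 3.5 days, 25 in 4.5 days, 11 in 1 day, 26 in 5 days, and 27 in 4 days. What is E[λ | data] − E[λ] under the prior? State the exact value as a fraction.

Total count: 11 + 13 + 38 + 18 + 12 + 25 + 11 + 26 + 27 = 181.
Total exposure: 1.5 + 1 + 6 + 5 + 3.5 + 4.5 + 1 + 5 + 4 = 31.5 days.
By Gamma–Poisson conjugacy, the posterior is Gamma(α + Σx, β + Σt) = Gamma(11 + 181, 17 + 31.5) = Gamma(192, 97/2).
Posterior mean = 192/(97/2) = 384/97; prior mean = 11/17 = 11/17. Difference = 384/97 − 11/17 = 5461/1649.

5461/1649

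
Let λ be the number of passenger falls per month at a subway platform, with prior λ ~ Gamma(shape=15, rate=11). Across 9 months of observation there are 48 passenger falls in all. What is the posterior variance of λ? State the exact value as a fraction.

Total count 48 over total exposure 9 months.
Gamma(α, β) with Poisson data over total exposure Σt gives posterior Gamma(α+Σx, β+Σt) = Gamma(63, 20).
Posterior variance = α'/β'² = 63/400.

63/400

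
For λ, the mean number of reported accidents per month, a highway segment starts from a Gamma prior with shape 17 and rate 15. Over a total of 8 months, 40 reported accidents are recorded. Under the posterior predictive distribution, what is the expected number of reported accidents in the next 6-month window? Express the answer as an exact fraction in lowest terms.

342/23

Total count 40 over total exposure 8 months.
Posterior: α' = 17 + 40 = 57, β' = 15 + 8 = 23.
Predictive mean over a 6-month window = T·E[λ|data] = 6·57/23 = 342/23.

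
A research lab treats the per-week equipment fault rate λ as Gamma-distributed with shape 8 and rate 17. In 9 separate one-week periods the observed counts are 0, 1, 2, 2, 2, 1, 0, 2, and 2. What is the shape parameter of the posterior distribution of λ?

20

Total count: 0 + 1 + 2 + 2 + 2 + 1 + 0 + 2 + 2 = 12.
Total exposure: 9 weeks.
The Gamma prior is conjugate for the Poisson rate, so λ | data ~ Gamma(8+12, 17+9) = Gamma(20, 26).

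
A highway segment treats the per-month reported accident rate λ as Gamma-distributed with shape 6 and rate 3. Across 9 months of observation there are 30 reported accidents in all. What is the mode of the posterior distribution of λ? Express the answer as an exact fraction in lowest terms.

Total count 30 over total exposure 9 months.
Posterior: α' = 6 + 30 = 36, β' = 3 + 9 = 12.
Posterior mode = (α'−1)/β' = 35/12.

35/12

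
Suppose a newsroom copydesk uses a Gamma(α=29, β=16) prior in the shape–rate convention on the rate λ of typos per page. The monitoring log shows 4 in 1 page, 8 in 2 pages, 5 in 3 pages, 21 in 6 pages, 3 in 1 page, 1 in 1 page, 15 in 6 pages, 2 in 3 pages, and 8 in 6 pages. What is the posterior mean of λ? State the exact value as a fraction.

32/15

Total count: 4 + 8 + 5 + 21 + 3 + 1 + 15 + 2 + 8 = 67.
Total exposure: 1 + 2 + 3 + 6 + 1 + 1 + 6 + 3 + 6 = 29 pages.
Posterior: α' = 29 + 67 = 96, β' = 16 + 29 = 45.
Posterior mean = α'/β' = 96/45 = 32/15.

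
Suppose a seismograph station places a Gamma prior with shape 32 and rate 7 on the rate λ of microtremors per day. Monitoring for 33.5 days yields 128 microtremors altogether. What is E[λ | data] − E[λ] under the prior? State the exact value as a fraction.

Total count 128 over total exposure 33.5 days.
Posterior: α' = 32 + 128 = 160, β' = 7 + 33.5 = 81/2.
Posterior mean = 160/(81/2) = 320/81; prior mean = 32/7 = 32/7. Difference = 320/81 − 32/7 = -352/567.

-352/567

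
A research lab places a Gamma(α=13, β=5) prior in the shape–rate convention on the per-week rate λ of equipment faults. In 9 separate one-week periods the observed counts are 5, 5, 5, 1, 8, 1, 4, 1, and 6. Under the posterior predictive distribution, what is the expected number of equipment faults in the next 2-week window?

Total count: 5 + 5 + 5 + 1 + 8 + 1 + 4 + 1 + 6 = 36.
Total exposure: 9 weeks.
Gamma(α, β) with Poisson data over total exposure Σt gives posterior Gamma(α+Σx, β+Σt) = Gamma(49, 14).
Predictive mean over a 2-week window = T·E[λ|data] = 2·49/14 = 7.

7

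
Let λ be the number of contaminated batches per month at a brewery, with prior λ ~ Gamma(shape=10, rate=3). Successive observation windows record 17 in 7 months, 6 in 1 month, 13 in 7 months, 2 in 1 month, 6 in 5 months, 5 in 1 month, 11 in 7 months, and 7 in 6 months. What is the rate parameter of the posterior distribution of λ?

38

Total count: 17 + 6 + 13 + 2 + 6 + 5 + 11 + 7 = 67.
Total exposure: 7 + 1 + 7 + 1 + 5 + 1 + 7 + 6 = 35 months.
By Gamma–Poisson conjugacy, the posterior is Gamma(α + Σx, β + Σt) = Gamma(10 + 67, 3 + 35) = Gamma(77, 38).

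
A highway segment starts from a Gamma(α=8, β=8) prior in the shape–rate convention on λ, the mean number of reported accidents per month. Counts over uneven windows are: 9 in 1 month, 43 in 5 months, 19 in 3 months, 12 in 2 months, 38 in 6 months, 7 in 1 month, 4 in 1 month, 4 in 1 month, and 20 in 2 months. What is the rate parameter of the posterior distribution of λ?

Total count: 9 + 43 + 19 + 12 + 38 + 7 + 4 + 4 + 20 = 156.
Total exposure: 1 + 5 + 3 + 2 + 6 + 1 + 1 + 1 + 2 = 22 months.
By Gamma–Poisson conjugacy, the posterior is Gamma(α + Σx, β + Σt) = Gamma(8 + 156, 8 + 22) = Gamma(164, 30).

30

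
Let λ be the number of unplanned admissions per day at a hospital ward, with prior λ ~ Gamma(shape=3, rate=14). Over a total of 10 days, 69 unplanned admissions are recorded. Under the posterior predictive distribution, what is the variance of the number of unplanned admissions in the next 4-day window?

Total count 69 over total exposure 10 days.
Gamma(α, β) with Poisson data over total exposure Σt gives posterior Gamma(α+Σx, β+Σt) = Gamma(72, 24).
The posterior predictive for a window of length T is Negative Binomial with variance T·α'·(β'+T)/β'² = 4·72·28/576 = 14.

14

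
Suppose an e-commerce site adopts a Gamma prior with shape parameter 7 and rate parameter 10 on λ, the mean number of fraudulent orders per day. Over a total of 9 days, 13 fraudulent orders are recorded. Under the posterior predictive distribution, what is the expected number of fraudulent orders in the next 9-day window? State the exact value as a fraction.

180/19

Total count 13 over total exposure 9 days.
Posterior: α' = 7 + 13 = 20, β' = 10 + 9 = 19.
Predictive mean over a 9-day window = T·E[λ|data] = 9·20/19 = 180/19.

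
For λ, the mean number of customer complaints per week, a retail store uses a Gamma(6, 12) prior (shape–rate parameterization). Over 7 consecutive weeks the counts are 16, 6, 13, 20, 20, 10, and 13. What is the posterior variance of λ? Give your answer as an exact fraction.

Total count: 16 + 6 + 13 + 20 + 20 + 10 + 13 = 98.
Total exposure: 7 weeks.
Posterior: α' = 6 + 98 = 104, β' = 12 + 7 = 19.
Posterior variance = α'/β'² = 104/361.

104/361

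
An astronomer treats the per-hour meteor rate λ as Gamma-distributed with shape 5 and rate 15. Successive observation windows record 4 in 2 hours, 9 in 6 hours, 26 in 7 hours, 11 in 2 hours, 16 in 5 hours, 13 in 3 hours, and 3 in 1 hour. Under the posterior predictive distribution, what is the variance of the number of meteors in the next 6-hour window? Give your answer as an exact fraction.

24534/1681

Total count: 4 + 9 + 26 + 11 + 16 + 13 + 3 = 82.
Total exposure: 2 + 6 + 7 + 2 + 5 + 3 + 1 = 26 hours.
Conjugate update: add total count to the shape and total exposure to the rate, giving Gamma(87, 41).
The posterior predictive for a window of length T is Negative Binomial with variance T·α'·(β'+T)/β'² = 6·87·47/1681 = 24534/1681.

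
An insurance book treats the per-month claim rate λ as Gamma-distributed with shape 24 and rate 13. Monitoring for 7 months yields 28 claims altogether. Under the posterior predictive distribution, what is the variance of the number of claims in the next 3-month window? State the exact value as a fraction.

897/100

Total count 28 over total exposure 7 months.
By Gamma–Poisson conjugacy, the posterior is Gamma(α + Σx, β + Σt) = Gamma(24 + 28, 13 + 7) = Gamma(52, 20).
The posterior predictive for a window of length T is Negative Binomial with variance T·α'·(β'+T)/β'² = 3·52·23/400 = 897/100.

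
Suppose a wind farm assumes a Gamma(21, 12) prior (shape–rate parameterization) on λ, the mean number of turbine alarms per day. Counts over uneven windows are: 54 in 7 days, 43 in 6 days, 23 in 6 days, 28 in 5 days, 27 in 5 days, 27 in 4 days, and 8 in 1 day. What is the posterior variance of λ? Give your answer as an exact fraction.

Total count: 54 + 43 + 23 + 28 + 27 + 27 + 8 = 210.
Total exposure: 7 + 6 + 6 + 5 + 5 + 4 + 1 = 34 days.
Conjugate update: add total count to the shape and total exposure to the rate, giving Gamma(231, 46).
Posterior variance = α'/β'² = 231/2116.

231/2116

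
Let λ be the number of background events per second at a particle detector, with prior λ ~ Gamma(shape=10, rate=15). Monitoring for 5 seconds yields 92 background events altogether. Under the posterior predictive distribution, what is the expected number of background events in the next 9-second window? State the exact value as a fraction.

459/10

Total count 92 over total exposure 5 seconds.
Posterior: α' = 10 + 92 = 102, β' = 15 + 5 = 20.
Predictive mean over a 9-second window = T·E[λ|data] = 9·102/20 = 459/10.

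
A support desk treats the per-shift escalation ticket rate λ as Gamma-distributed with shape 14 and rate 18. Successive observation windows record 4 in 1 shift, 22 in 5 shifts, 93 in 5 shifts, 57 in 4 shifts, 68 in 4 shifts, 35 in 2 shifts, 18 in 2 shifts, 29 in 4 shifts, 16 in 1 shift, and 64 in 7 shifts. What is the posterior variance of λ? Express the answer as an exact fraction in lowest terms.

Total count: 4 + 22 + 93 + 57 + 68 + 35 + 18 + 29 + 16 + 64 = 406.
Total exposure: 1 + 5 + 5 + 4 + 4 + 2 + 2 + 4 + 1 + 7 = 35 shifts.
The Gamma prior is conjugate for the Poisson rate, so λ | data ~ Gamma(14+406, 18+35) = Gamma(420, 53).
Posterior variance = α'/β'² = 420/2809.

420/2809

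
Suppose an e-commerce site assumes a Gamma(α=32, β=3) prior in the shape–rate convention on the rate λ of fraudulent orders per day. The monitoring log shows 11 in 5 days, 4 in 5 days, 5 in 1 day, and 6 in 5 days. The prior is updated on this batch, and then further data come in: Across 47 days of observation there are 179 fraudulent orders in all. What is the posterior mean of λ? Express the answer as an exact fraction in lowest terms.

Total count: 11 + 4 + 5 + 6 = 26.
Total exposure: 5 + 5 + 1 + 5 = 16 days.
After the first batch: Gamma(32 + 26, 3 + 16) = Gamma(58, 19).
Total count 179 over total exposure 47 days.
After the second batch: Gamma(58 + 179, 19 + 47) = Gamma(237, 66).
Posterior mean = α'/β' = 237/66 = 79/22.

79/22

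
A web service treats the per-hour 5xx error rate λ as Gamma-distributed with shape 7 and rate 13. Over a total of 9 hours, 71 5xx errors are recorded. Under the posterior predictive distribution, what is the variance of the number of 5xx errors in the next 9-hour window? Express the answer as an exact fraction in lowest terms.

10881/242

Total count 71 over total exposure 9 hours.
Posterior: α' = 7 + 71 = 78, β' = 13 + 9 = 22.
The posterior predictive for a window of length T is Negative Binomial with variance T·α'·(β'+T)/β'² = 9·78·31/484 = 10881/242.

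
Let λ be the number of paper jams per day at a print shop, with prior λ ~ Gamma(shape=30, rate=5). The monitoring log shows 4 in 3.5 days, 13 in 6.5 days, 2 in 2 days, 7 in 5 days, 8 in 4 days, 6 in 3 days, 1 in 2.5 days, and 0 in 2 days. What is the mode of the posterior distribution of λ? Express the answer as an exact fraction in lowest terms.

Total count: 4 + 13 + 2 + 7 + 8 + 6 + 1 + 0 = 41.
Total exposure: 3.5 + 6.5 + 2 + 5 + 4 + 3 + 2.5 + 2 = 28.5 days.
Gamma(α, β) with Poisson data over total exposure Σt gives posterior Gamma(α+Σx, β+Σt) = Gamma(71, 67/2).
Posterior mode = (α'−1)/β' = 70/(67/2) = 140/67.

140/67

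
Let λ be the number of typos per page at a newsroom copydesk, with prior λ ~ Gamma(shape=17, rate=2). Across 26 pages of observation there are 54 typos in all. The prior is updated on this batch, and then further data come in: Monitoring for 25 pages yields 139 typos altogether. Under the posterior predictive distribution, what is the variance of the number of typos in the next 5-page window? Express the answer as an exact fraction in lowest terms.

60900/2809

Total count 54 over total exposure 26 pages.
After the first batch: Gamma(17 + 54, 2 + 26) = Gamma(71, 28).
Total count 139 over total exposure 25 pages.
After the second batch: Gamma(71 + 139, 28 + 25) = Gamma(210, 53).
The posterior predictive for a window of length T is Negative Binomial with variance T·α'·(β'+T)/β'² = 5·210·58/2809 = 60900/2809.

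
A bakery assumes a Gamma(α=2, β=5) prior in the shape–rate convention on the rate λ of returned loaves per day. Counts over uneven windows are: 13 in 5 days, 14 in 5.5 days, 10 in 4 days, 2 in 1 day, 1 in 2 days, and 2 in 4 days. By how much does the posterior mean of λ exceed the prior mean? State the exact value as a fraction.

334/265

Total count: 13 + 14 + 10 + 2 + 1 + 2 = 42.
Total exposure: 5 + 5.5 + 4 + 1 + 2 + 4 = 21.5 days.
The Gamma prior is conjugate for the Poisson rate, so λ | data ~ Gamma(2+42, 5+21.5) = Gamma(44, 53/2).
Posterior mean = 44/(53/2) = 88/53; prior mean = 2/5 = 2/5. Difference = 88/53 − 2/5 = 334/265.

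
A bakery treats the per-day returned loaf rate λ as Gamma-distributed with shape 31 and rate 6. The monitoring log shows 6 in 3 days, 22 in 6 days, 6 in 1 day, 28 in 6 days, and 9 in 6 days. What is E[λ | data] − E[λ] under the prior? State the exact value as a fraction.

Total count: 6 + 22 + 6 + 28 + 9 = 71.
Total exposure: 3 + 6 + 1 + 6 + 6 = 22 days.
By Gamma–Poisson conjugacy, the posterior is Gamma(α + Σx, β + Σt) = Gamma(31 + 71, 6 + 22) = Gamma(102, 28).
Posterior mean = 102/28 = 51/14; prior mean = 31/6 = 31/6. Difference = 51/14 − 31/6 = -32/21.

-32/21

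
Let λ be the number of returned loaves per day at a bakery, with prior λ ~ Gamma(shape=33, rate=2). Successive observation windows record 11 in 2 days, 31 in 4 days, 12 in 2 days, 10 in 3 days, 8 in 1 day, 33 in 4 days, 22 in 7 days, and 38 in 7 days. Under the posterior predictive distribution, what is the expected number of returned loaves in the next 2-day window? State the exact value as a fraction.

99/8

Total count: 11 + 31 + 12 + 10 + 8 + 33 + 22 + 38 = 165.
Total exposure: 2 + 4 + 2 + 3 + 1 + 4 + 7 + 7 = 30 days.
Conjugate update: add total count to the shape and total exposure to the rate, giving Gamma(198, 32).
Predictive mean over a 2-day window = T·E[λ|data] = 2·198/32 = 99/8.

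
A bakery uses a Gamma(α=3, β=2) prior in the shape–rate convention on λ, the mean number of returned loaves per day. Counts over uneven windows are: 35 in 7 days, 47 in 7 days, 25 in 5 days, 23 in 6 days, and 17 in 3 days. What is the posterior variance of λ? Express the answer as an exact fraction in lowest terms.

1/6

Total count: 35 + 47 + 25 + 23 + 17 = 147.
Total exposure: 7 + 7 + 5 + 6 + 3 = 28 days.
Gamma(α, β) with Poisson data over total exposure Σt gives posterior Gamma(α+Σx, β+Σt) = Gamma(150, 30).
Posterior variance = α'/β'² = 150/900 = 1/6.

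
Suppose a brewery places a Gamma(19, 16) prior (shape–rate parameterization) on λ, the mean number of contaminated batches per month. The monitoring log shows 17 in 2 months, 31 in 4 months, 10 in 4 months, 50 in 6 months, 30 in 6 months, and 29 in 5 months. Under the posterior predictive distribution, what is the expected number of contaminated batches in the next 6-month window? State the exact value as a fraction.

Total count: 17 + 31 + 10 + 50 + 30 + 29 = 167.
Total exposure: 2 + 4 + 4 + 6 + 6 + 5 = 27 months.
Gamma(α, β) with Poisson data over total exposure Σt gives posterior Gamma(α+Σx, β+Σt) = Gamma(186, 43).
Predictive mean over a 6-month window = T·E[λ|data] = 6·186/43 = 1116/43.

1116/43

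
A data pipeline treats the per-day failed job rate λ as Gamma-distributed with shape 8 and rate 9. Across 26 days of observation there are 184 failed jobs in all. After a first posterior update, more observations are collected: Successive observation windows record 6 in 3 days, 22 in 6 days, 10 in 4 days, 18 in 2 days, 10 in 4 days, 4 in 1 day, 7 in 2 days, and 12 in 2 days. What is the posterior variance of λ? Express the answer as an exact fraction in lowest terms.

Total count 184 over total exposure 26 days.
After the first batch: Gamma(8 + 184, 9 + 26) = Gamma(192, 35).
Total count: 6 + 22 + 10 + 18 + 10 + 4 + 7 + 12 = 89.
Total exposure: 3 + 6 + 4 + 2 + 4 + 1 + 2 + 2 = 24 days.
After the second batch: Gamma(192 + 89, 35 + 24) = Gamma(281, 59).
Posterior variance = α'/β'² = 281/3481.

281/3481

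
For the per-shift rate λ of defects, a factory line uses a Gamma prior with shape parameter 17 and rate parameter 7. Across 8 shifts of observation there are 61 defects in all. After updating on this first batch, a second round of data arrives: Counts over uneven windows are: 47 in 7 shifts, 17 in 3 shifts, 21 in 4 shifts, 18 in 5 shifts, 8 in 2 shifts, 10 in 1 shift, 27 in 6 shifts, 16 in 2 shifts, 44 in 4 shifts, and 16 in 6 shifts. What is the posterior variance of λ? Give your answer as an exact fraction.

Total count 61 over total exposure 8 shifts.
After the first batch: Gamma(17 + 61, 7 + 8) = Gamma(78, 15).
Total count: 47 + 17 + 21 + 18 + 8 + 10 + 27 + 16 + 44 + 16 = 224.
Total exposure: 7 + 3 + 4 + 5 + 2 + 1 + 6 + 2 + 4 + 6 = 40 shifts.
After the second batch: Gamma(78 + 224, 15 + 40) = Gamma(302, 55).
Posterior variance = α'/β'² = 302/3025.

302/3025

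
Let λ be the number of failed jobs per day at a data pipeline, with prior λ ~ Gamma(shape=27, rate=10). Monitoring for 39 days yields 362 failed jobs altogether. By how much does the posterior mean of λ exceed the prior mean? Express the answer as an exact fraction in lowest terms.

2567/490

Total count 362 over total exposure 39 days.
Posterior: α' = 27 + 362 = 389, β' = 10 + 39 = 49.
Posterior mean = 389/49 = 389/49; prior mean = 27/10 = 27/10. Difference = 389/49 − 27/10 = 2567/490.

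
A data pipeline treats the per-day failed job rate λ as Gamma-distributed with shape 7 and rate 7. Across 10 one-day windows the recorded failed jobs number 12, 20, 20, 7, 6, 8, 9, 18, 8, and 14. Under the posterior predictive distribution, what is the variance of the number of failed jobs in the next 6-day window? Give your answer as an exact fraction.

Total count: 12 + 20 + 20 + 7 + 6 + 8 + 9 + 18 + 8 + 14 = 122.
Total exposure: 10 days.
Posterior: α' = 7 + 122 = 129, β' = 7 + 10 = 17.
The posterior predictive for a window of length T is Negative Binomial with variance T·α'·(β'+T)/β'² = 6·129·23/289 = 17802/289.

17802/289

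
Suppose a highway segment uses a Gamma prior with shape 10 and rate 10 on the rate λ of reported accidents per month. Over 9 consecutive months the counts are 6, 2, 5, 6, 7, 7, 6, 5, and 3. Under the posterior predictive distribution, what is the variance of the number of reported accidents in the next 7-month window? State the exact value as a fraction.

Total count: 6 + 2 + 5 + 6 + 7 + 7 + 6 + 5 + 3 = 47.
Total exposure: 9 months.
Conjugate update: add total count to the shape and total exposure to the rate, giving Gamma(57, 19).
The posterior predictive for a window of length T is Negative Binomial with variance T·α'·(β'+T)/β'² = 7·57·26/361 = 546/19.

546/19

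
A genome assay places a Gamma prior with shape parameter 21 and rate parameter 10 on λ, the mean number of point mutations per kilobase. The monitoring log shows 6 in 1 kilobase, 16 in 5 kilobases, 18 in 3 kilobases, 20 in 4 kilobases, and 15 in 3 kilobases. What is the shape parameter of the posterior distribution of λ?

96

Total count: 6 + 16 + 18 + 20 + 15 = 75.
Total exposure: 1 + 5 + 3 + 4 + 3 = 16 kilobases.
Gamma(α, β) with Poisson data over total exposure Σt gives posterior Gamma(α+Σx, β+Σt) = Gamma(96, 26).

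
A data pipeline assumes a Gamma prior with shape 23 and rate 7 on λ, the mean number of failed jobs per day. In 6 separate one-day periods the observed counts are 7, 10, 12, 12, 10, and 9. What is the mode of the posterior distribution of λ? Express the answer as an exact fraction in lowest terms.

Total count: 7 + 10 + 12 + 12 + 10 + 9 = 60.
Total exposure: 6 days.
Posterior: α' = 23 + 60 = 83, β' = 7 + 6 = 13.
Posterior mode = (α'−1)/β' = 82/13.

82/13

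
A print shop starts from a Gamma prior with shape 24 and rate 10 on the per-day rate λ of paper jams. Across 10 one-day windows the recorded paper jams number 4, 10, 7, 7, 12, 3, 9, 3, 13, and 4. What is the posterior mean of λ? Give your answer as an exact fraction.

24/5

Total count: 4 + 10 + 7 + 7 + 12 + 3 + 9 + 3 + 13 + 4 = 72.
Total exposure: 10 days.
Conjugate update: add total count to the shape and total exposure to the rate, giving Gamma(96, 20).
Posterior mean = α'/β' = 96/20 = 24/5.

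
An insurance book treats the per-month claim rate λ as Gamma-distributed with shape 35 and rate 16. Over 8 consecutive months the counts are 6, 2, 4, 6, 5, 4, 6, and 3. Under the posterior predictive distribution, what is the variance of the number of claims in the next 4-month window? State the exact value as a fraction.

Total count: 6 + 2 + 4 + 6 + 5 + 4 + 6 + 3 = 36.
Total exposure: 8 months.
Posterior: α' = 35 + 36 = 71, β' = 16 + 8 = 24.
The posterior predictive for a window of length T is Negative Binomial with variance T·α'·(β'+T)/β'² = 4·71·28/576 = 497/36.

497/36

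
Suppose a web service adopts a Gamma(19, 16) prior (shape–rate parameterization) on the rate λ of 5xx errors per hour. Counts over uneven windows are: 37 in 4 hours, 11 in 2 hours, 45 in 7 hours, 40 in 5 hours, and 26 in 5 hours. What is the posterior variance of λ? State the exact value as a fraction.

178/1521

Total count: 37 + 11 + 45 + 40 + 26 = 159.
Total exposure: 4 + 2 + 7 + 5 + 5 = 23 hours.
The Gamma prior is conjugate for the Poisson rate, so λ | data ~ Gamma(19+159, 16+23) = Gamma(178, 39).
Posterior variance = α'/β'² = 178/1521.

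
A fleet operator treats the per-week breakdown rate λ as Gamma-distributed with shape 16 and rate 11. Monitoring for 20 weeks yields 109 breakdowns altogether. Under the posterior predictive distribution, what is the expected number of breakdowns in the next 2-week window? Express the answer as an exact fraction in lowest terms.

Total count 109 over total exposure 20 weeks.
Posterior: α' = 16 + 109 = 125, β' = 11 + 20 = 31.
Predictive mean over a 2-week window = T·E[λ|data] = 2·125/31 = 250/31.

250/31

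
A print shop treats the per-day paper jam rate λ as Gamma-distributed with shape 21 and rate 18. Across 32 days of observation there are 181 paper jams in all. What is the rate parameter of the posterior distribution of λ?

Total count 181 over total exposure 32 days.
Conjugate update: add total count to the shape and total exposure to the rate, giving Gamma(202, 50).

50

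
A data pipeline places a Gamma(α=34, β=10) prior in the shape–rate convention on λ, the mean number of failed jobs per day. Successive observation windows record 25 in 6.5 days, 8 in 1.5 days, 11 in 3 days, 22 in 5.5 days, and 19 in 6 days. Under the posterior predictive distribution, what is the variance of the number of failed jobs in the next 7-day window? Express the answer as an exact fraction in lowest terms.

131614/4225

Total count: 25 + 8 + 11 + 22 + 19 = 85.
Total exposure: 6.5 + 1.5 + 3 + 5.5 + 6 = 22.5 days.
By Gamma–Poisson conjugacy, the posterior is Gamma(α + Σx, β + Σt) = Gamma(34 + 85, 10 + 22.5) = Gamma(119, 65/2).
The posterior predictive for a window of length T is Negative Binomial with variance T·α'·(β'+T)/β'² = 7·119·(79/2)/(4225/4) = 131614/4225.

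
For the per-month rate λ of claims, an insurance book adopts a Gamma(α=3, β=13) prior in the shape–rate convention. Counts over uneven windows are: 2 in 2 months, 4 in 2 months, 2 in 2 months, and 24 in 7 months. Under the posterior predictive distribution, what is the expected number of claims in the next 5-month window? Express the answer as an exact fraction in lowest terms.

Total count: 2 + 4 + 2 + 24 = 32.
Total exposure: 2 + 2 + 2 + 7 = 13 months.
By Gamma–Poisson conjugacy, the posterior is Gamma(α + Σx, β + Σt) = Gamma(3 + 32, 13 + 13) = Gamma(35, 26).
Predictive mean over a 5-month window = T·E[λ|data] = 5·35/26 = 175/26.

175/26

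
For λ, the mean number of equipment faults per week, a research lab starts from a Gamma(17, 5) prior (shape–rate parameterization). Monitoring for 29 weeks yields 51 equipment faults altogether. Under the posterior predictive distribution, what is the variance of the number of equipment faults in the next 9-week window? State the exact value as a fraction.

Total count 51 over total exposure 29 weeks.
The Gamma prior is conjugate for the Poisson rate, so λ | data ~ Gamma(17+51, 5+29) = Gamma(68, 34).
The posterior predictive for a window of length T is Negative Binomial with variance T·α'·(β'+T)/β'² = 9·68·43/1156 = 387/17.

387/17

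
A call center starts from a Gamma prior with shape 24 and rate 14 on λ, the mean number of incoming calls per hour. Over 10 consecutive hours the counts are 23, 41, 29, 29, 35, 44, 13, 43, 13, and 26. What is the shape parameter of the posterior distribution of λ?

Total count: 23 + 41 + 29 + 29 + 35 + 44 + 13 + 43 + 13 + 26 = 296.
Total exposure: 10 hours.
The Gamma prior is conjugate for the Poisson rate, so λ | data ~ Gamma(24+296, 14+10) = Gamma(320, 24).

320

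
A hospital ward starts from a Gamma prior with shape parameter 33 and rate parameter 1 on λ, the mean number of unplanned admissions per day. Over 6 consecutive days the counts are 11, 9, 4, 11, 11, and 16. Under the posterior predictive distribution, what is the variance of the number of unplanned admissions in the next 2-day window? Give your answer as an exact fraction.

Total count: 11 + 9 + 4 + 11 + 11 + 16 = 62.
Total exposure: 6 days.
By Gamma–Poisson conjugacy, the posterior is Gamma(α + Σx, β + Σt) = Gamma(33 + 62, 1 + 6) = Gamma(95, 7).
The posterior predictive for a window of length T is Negative Binomial with variance T·α'·(β'+T)/β'² = 2·95·9/49 = 1710/49.

1710/49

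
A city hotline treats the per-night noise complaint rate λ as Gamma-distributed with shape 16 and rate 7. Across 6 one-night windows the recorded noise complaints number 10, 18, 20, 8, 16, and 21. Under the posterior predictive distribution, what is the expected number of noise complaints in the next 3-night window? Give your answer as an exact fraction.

327/13

Total count: 10 + 18 + 20 + 8 + 16 + 21 = 93.
Total exposure: 6 nights.
Posterior: α' = 16 + 93 = 109, β' = 7 + 6 = 13.
Predictive mean over a 3-night window = T·E[λ|data] = 3·109/13 = 327/13.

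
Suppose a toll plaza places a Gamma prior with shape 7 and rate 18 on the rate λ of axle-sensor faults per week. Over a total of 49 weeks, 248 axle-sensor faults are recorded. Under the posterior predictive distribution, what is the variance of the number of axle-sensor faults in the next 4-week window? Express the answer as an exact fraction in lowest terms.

72420/4489

Total count 248 over total exposure 49 weeks.
By Gamma–Poisson conjugacy, the posterior is Gamma(α + Σx, β + Σt) = Gamma(7 + 248, 18 + 49) = Gamma(255, 67).
The posterior predictive for a window of length T is Negative Binomial with variance T·α'·(β'+T)/β'² = 4·255·71/4489 = 72420/4489.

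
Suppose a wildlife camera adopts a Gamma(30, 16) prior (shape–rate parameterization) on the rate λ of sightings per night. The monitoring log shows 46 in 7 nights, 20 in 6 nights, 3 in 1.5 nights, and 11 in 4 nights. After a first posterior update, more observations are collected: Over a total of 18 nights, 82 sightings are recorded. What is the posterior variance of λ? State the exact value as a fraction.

256/3675

Total count: 46 + 20 + 3 + 11 = 80.
Total exposure: 7 + 6 + 1.5 + 4 = 18.5 nights.
After the first batch: Gamma(30 + 80, 16 + 18.5) = Gamma(110, 69/2).
Total count 82 over total exposure 18 nights.
After the second batch: Gamma(110 + 82, 69/2 + 18) = Gamma(192, 105/2).
Posterior variance = α'/β'² = 192/(11025/4) = 256/3675.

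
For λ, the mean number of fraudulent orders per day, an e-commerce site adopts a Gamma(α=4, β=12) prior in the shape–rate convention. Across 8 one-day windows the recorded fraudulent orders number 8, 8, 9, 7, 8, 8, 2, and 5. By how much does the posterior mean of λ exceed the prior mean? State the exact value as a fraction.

157/60

Total count: 8 + 8 + 9 + 7 + 8 + 8 + 2 + 5 = 55.
Total exposure: 8 days.
By Gamma–Poisson conjugacy, the posterior is Gamma(α + Σx, β + Σt) = Gamma(4 + 55, 12 + 8) = Gamma(59, 20).
Posterior mean = 59/20 = 59/20; prior mean = 4/12 = 1/3. Difference = 59/20 − 1/3 = 157/60.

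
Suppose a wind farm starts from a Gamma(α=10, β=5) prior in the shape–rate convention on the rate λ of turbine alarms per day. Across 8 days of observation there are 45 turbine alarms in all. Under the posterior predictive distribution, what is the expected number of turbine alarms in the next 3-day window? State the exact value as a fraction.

Total count 45 over total exposure 8 days.
By Gamma–Poisson conjugacy, the posterior is Gamma(α + Σx, β + Σt) = Gamma(10 + 45, 5 + 8) = Gamma(55, 13).
Predictive mean over a 3-day window = T·E[λ|data] = 3·55/13 = 165/13.

165/13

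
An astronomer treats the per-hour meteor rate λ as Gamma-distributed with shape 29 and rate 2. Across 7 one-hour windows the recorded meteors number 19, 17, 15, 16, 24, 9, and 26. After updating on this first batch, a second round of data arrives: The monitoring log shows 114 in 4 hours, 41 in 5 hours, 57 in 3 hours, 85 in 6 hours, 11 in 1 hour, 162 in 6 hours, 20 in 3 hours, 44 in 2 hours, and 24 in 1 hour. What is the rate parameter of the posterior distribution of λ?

40

Total count: 19 + 17 + 15 + 16 + 24 + 9 + 26 = 126.
Total exposure: 7 hours.
After the first batch: Gamma(29 + 126, 2 + 7) = Gamma(155, 9).
Total count: 114 + 41 + 57 + 85 + 11 + 162 + 20 + 44 + 24 = 558.
Total exposure: 4 + 5 + 3 + 6 + 1 + 6 + 3 + 2 + 1 = 31 hours.
After the second batch: Gamma(155 + 558, 9 + 31) = Gamma(713, 40).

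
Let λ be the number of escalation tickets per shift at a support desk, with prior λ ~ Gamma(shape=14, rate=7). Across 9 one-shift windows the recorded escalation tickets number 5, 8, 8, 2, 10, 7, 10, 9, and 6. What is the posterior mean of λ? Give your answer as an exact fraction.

Total count: 5 + 8 + 8 + 2 + 10 + 7 + 10 + 9 + 6 = 65.
Total exposure: 9 shifts.
Conjugate update: add total count to the shape and total exposure to the rate, giving Gamma(79, 16).
Posterior mean = α'/β' = 79/16.

79/16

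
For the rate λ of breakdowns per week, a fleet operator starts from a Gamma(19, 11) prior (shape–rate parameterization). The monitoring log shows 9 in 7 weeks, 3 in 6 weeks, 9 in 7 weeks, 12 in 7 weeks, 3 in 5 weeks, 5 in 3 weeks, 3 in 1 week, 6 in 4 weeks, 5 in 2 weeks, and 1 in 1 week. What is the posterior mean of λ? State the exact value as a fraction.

Total count: 9 + 3 + 9 + 12 + 3 + 5 + 3 + 6 + 5 + 1 = 56.
Total exposure: 7 + 6 + 7 + 7 + 5 + 3 + 1 + 4 + 2 + 1 = 43 weeks.
The Gamma prior is conjugate for the Poisson rate, so λ | data ~ Gamma(19+56, 11+43) = Gamma(75, 54).
Posterior mean = α'/β' = 75/54 = 25/18.

25/18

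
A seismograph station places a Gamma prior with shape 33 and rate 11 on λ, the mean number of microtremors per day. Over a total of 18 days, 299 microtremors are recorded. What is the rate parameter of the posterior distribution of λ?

29

Total count 299 over total exposure 18 days.
The Gamma prior is conjugate for the Poisson rate, so λ | data ~ Gamma(33+299, 11+18) = Gamma(332, 29).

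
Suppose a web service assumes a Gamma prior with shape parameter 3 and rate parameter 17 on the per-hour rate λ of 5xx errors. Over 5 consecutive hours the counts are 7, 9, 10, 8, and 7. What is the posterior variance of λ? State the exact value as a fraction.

Total count: 7 + 9 + 10 + 8 + 7 = 41.
Total exposure: 5 hours.
The Gamma prior is conjugate for the Poisson rate, so λ | data ~ Gamma(3+41, 17+5) = Gamma(44, 22).
Posterior variance = α'/β'² = 44/484 = 1/11.

1/11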